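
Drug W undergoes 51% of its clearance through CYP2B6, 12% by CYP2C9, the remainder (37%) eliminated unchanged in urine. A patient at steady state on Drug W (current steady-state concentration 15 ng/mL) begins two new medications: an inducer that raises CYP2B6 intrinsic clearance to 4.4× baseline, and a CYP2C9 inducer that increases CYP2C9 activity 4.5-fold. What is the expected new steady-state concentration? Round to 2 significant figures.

The CYP2B6 pathway (51% of clearance) increases to 4.4× activity: 0.51 × 4.4 = 2.244.
The CYP2C9 pathway (12% of clearance) is boosted to 4.5× activity: 0.12 × 4.5 = 0.54.
The remaining 37% of clearance is unaffected.
CL_new/CL_old = 2.244 + 0.54 + 0.37 = 3.154.
Steady-state concentration ∝ 1/CL: new value = 15 / 3.154 = 4.8 ng/mL.

4.8 ng/mL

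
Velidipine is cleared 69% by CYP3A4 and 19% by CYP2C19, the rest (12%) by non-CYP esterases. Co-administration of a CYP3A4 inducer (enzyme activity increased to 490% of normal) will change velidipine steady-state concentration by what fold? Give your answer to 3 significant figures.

0.271

CYP3A4: 0.69 × 4.9 = 3.381
CYP2C19: 0.19 (unchanged)
Other: 0.12 (unchanged)
CL_new/CL_old = 3.381 + 0.19 + 0.12 = 3.691.
Steady-state concentration ratio = CL_old/CL_new = 1 / 3.691 = 0.271.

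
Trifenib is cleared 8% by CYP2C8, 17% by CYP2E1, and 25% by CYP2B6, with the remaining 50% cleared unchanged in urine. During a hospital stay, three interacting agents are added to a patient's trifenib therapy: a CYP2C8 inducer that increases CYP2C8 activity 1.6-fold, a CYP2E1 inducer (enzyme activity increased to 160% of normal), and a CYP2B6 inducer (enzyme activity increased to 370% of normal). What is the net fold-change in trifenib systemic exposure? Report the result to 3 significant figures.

0.548

CYP2C8: 0.08 × 1.6 = 0.128
CYP2E1: 0.17 × 1.6 = 0.272
CYP2B6: 0.25 × 3.7 = 0.925
Other: 0.5 (unchanged)
New clearance relative to baseline: 0.128 + 0.272 + 0.925 + 0.5 = 1.825.
Net systemic exposure ratio = 1 / 1.825 = 0.548.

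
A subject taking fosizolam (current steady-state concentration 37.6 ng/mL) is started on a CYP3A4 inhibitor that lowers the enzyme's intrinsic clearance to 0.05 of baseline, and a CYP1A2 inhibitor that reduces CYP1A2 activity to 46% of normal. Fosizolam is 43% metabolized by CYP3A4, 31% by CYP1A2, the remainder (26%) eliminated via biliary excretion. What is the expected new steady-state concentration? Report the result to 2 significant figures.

The CYP3A4 pathway (43% of clearance) falls to 0.05× activity: 0.43 × 0.05 = 0.0215.
The CYP1A2 pathway (31% of clearance) falls to 0.46× activity: 0.31 × 0.46 = 0.1426.
The remaining 26% of clearance is unaffected.
Relative clearance = 0.0215 + 0.1426 + 0.26 = 0.4241.
New steady-state concentration = 37.6 / 0.4241 = 89 ng/mL (concentration scales inversely with clearance).

89 ng/mL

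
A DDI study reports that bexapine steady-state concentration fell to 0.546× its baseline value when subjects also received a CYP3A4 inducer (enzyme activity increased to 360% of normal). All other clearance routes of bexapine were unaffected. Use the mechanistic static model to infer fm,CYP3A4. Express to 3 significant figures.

Write x for the fraction cleared via CYP3A4. The observed steady-state concentration change means clearance rose to 1/0.546 = 1.832 of baseline.
Only the CYP3A4 route changed, so 1.832 = x·3.6 + (1 − x), giving x = 0.320.

0.320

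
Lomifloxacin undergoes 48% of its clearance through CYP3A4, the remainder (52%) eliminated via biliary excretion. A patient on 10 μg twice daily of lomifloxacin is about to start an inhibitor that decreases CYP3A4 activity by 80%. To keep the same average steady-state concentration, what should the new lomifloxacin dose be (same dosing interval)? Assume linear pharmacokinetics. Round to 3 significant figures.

The CYP3A4 pathway (48% of clearance) is reduced to 0.2× activity: 0.48 × 0.2 = 0.096.
Non-CYP routes (52%) are unchanged.
Relative clearance = 0.096 + 0.52 = 0.616.
Css,avg = (dose rate)/CL, so holding Css fixed requires dose ∝ CL: 10 × 0.616 = 6.16 μg.

6.16 μg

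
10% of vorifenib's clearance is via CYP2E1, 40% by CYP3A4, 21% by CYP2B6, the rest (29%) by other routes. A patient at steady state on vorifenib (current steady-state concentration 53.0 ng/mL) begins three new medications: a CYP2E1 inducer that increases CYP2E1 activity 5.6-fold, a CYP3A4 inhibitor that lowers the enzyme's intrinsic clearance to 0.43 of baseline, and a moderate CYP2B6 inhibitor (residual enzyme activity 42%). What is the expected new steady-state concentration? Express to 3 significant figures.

The CYP2E1 pathway (10% of clearance) is boosted to 5.6× activity: 0.1 × 5.6 = 0.56.
The CYP3A4 pathway (40% of clearance) falls to 0.43× activity: 0.4 × 0.43 = 0.172.
The CYP2B6 pathway (21% of clearance) drops to 0.42× activity: 0.21 × 0.42 = 0.0882.
Non-CYP routes (29%) are unchanged.
CL_new/CL_old = 0.56 + 0.172 + 0.0882 + 0.29 = 1.1102.
Steady-state concentration ∝ 1/CL: new value = 53.0 / 1.1102 = 47.7 ng/mL.

47.7 ng/mL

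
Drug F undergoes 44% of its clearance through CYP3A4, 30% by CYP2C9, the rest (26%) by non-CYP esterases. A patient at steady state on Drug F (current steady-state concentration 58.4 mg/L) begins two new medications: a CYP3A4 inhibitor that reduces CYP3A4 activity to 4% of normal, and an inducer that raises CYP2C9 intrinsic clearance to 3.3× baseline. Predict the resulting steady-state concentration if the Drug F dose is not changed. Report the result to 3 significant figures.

CYP3A4: 0.44 × 0.04 = 0.0176
CYP2C9: 0.3 × 3.3 = 0.99
Other: 0.26 (unchanged)
CL_new/CL_old = 0.0176 + 0.99 + 0.26 = 1.2676.
New steady-state concentration = 58.4 / 1.2676 = 46.1 mg/L (concentration scales inversely with clearance).

46.1 mg/L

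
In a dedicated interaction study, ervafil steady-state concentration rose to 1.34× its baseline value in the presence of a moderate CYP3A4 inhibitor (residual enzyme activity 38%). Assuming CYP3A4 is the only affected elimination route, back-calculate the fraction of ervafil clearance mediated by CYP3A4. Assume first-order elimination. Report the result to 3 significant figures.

0.409

Call the CYP3A4 fraction fm. After the interaction, CL_new/CL_old = fm × 0.38 + (1 − fm).
Steady-state concentration ratio = 1 / (new CL fraction), so new CL fraction = 1 / 1.34 = 0.7463.
fm × 0.38 + 1 − fm = 0.7463  ⇒  fm × (0.38 − 1) = −0.2537  ⇒  fm = 0.409.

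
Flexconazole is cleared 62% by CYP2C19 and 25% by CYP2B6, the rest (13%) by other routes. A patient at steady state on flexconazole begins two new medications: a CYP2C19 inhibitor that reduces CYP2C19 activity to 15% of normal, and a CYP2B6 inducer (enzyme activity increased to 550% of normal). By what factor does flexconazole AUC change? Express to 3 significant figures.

The CYP2C19 pathway (62% of clearance) falls to 0.15× activity: 0.62 × 0.15 = 0.093.
The CYP2B6 pathway (25% of clearance) rises to 5.5× activity: 0.25 × 5.5 = 1.375.
The remaining 13% of clearance is unaffected.
Relative clearance = 0.093 + 1.375 + 0.13 = 1.598.
AUC ∝ 1/CL: fold-change = 1 / 1.598 = 0.626.

0.626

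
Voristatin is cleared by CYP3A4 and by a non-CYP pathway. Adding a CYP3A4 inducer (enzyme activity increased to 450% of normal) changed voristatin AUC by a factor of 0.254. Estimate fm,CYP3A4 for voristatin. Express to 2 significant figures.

0.84

Write x for the fraction cleared via CYP3A4. The observed AUC change means clearance rose to 1/0.254 = 3.937 of baseline.
Setting x·4.5 + (1 − x) = 3.937 and solving: x = (3.937 − 1)/(4.5 − 1) = 0.84.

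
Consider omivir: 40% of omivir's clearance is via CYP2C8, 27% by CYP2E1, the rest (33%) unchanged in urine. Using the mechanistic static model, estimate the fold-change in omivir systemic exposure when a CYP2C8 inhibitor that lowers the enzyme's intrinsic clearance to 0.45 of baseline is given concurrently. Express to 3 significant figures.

CYP2C8: 0.4 × 0.45 = 0.18
CYP2E1: 0.27 (unchanged)
Other: 0.33 (unchanged)
Relative clearance = 0.18 + 0.27 + 0.33 = 0.78.
Systemic exposure ratio = CL_old/CL_new = 1 / 0.78 = 1.28.

1.28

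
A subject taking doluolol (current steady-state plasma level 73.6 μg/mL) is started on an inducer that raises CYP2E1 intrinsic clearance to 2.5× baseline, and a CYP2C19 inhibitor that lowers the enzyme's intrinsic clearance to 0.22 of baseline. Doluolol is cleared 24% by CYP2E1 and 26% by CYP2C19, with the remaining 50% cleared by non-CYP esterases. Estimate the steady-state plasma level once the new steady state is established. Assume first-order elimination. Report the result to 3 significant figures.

63.6 μg/mL

CYP2E1: 0.24 × 2.5 = 0.6
CYP2C19: 0.26 × 0.22 = 0.0572
Other: 0.5 (unchanged)
New clearance relative to baseline: 0.6 + 0.0572 + 0.5 = 1.1572.
Dividing the baseline by the relative clearance: 73.6 / 1.1572 = 63.6 μg/mL.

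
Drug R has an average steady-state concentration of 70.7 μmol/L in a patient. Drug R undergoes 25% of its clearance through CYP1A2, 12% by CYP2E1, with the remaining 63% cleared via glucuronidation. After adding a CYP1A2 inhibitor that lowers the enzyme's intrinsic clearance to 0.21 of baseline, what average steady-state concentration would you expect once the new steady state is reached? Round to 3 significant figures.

88.1 μmol/L

CYP1A2: 0.25 × 0.21 = 0.0525
CYP2E1: 0.12 (unchanged)
Other: 0.63 (unchanged)
CL_new/CL_old = 0.0525 + 0.12 + 0.63 = 0.8025.
With dosing unchanged, average steady-state concentration scales as 1/CL: 70.7 / 0.8025 = 88.1 μmol/L.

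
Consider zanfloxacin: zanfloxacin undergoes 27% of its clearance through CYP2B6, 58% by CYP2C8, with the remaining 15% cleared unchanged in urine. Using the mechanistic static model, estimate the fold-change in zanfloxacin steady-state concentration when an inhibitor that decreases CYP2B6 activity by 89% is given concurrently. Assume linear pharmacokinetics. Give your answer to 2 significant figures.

1.3

The CYP2B6 pathway (27% of clearance) is reduced to 0.11× activity: 0.27 × 0.11 = 0.0297.
CYP2C8 (58%) and the residual 15% are unaffected.
CL_new/CL_old = 0.0297 + 0.58 + 0.15 = 0.7597.
Steady-state concentration is inversely proportional to clearance, so the fold-change is 1 / 0.7597 = 1.3.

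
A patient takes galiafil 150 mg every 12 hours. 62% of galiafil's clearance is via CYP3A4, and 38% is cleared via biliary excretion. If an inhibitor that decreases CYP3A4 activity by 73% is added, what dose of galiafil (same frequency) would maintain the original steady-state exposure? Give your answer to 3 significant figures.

CYP3A4: 0.62 × 0.27 = 0.1674
Other: 0.38 (unchanged)
New clearance relative to baseline: 0.1674 + 0.38 = 0.5474.
Css,avg = (dose rate)/CL, so holding Css fixed requires dose ∝ CL: 150 × 0.5474 = 82.1 mg.

82.1 mg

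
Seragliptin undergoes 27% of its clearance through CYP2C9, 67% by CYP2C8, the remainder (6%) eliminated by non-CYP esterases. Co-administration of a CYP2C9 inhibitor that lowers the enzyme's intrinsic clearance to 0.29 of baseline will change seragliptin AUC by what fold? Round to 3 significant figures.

1.24

CYP2C9: 0.27 × 0.29 = 0.0783
CYP2C8: 0.67 (unchanged)
Other: 0.06 (unchanged)
CL_new/CL_old = 0.0783 + 0.67 + 0.06 = 0.8083.
AUC is inversely proportional to clearance, so the fold-change is 1 / 0.8083 = 1.24.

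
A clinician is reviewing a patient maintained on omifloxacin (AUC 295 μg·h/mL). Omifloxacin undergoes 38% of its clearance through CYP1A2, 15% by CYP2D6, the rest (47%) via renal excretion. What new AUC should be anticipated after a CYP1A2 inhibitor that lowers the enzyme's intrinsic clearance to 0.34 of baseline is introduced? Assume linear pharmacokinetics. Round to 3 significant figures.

CYP1A2: 0.38 × 0.34 = 0.1292
CYP2D6: 0.15 (unchanged)
Other: 0.47 (unchanged)
New clearance relative to baseline: 0.1292 + 0.15 + 0.47 = 0.7492.
With dosing unchanged, AUC scales as 1/CL: 295 / 0.7492 = 394 μg·h/mL.

394 μg·h/mL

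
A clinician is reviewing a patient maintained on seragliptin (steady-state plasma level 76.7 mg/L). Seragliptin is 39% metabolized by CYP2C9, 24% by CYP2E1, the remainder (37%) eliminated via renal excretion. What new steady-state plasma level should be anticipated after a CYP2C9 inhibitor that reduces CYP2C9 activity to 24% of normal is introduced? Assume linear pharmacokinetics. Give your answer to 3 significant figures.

CYP2C9: 0.39 × 0.24 = 0.0936
CYP2E1: 0.24 (unchanged)
Other: 0.37 (unchanged)
Relative clearance = 0.0936 + 0.24 + 0.37 = 0.7036.
With dosing unchanged, steady-state plasma level scales as 1/CL: 76.7 / 0.7036 = 109 mg/L.

109 mg/L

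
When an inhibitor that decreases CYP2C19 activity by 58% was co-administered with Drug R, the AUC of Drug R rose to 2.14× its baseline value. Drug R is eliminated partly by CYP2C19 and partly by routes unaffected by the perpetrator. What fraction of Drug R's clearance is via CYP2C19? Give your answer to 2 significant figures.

0.92

Call the CYP2C19 fraction fm. After the interaction, CL_new/CL_old = fm × 0.42 + (1 − fm).
AUC ratio = 1 / (new CL fraction), so new CL fraction = 1 / 2.14 = 0.4673.
fm × 0.42 + 1 − fm = 0.4673  ⇒  fm × (0.42 − 1) = −0.5327  ⇒  fm = 0.92.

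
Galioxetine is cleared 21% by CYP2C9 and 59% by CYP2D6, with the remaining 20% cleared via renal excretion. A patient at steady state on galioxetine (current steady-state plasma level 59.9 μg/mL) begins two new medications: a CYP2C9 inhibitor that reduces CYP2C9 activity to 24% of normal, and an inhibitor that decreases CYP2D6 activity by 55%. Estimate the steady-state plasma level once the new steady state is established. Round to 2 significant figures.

1.2 × 10² μg/mL

CYP2C9: 0.21 × 0.24 = 0.0504
CYP2D6: 0.59 × 0.45 = 0.2655
Other: 0.2 (unchanged)
CL_new/CL_old = 0.0504 + 0.2655 + 0.2 = 0.5159.
New steady-state plasma level = 59.9 / 0.5159 = 1.2 × 10² μg/mL (concentration scales inversely with clearance).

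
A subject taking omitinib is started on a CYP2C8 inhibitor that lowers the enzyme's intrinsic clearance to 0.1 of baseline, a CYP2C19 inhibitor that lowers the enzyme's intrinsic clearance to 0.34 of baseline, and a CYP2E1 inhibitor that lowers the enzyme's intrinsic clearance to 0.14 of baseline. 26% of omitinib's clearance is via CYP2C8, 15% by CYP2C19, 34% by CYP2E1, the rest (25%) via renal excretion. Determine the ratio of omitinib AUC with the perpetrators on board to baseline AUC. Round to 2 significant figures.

2.7

The CYP2C8 pathway (26% of clearance) falls to 0.1× activity: 0.26 × 0.1 = 0.026.
The CYP2C19 pathway (15% of clearance) drops to 0.34× activity: 0.15 × 0.34 = 0.051.
The CYP2E1 pathway (34% of clearance) drops to 0.14× activity: 0.34 × 0.14 = 0.0476.
The remaining 25% of clearance is unaffected.
New clearance relative to baseline: 0.026 + 0.051 + 0.0476 + 0.25 = 0.3746.
AUC ∝ 1/CL: fold-change = 1 / 0.3746 = 2.7.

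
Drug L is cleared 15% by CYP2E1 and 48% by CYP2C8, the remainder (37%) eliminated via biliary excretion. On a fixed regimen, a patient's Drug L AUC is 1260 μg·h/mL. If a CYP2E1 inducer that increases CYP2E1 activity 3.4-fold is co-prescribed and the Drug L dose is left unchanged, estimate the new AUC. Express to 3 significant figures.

The CYP2E1 pathway (15% of clearance) increases to 3.4× activity: 0.15 × 3.4 = 0.51.
CYP2C8 (48%) and the residual 37% are unaffected.
CL_new/CL_old = 0.51 + 0.48 + 0.37 = 1.36.
New AUC = baseline ÷ relative clearance = 1260 / 1.36 = 926 μg·h/mL.

926 μg·h/mL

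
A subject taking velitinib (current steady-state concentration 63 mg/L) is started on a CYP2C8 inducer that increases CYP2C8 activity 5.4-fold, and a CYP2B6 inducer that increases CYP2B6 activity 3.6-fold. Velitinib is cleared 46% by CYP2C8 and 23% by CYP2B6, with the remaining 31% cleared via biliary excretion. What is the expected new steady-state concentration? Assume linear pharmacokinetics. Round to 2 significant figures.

The CYP2C8 pathway (46% of clearance) is boosted to 5.4× activity: 0.46 × 5.4 = 2.484.
The CYP2B6 pathway (23% of clearance) is boosted to 3.6× activity: 0.23 × 3.6 = 0.828.
The remaining 31% of clearance is unaffected.
Relative clearance = 2.484 + 0.828 + 0.31 = 3.622.
Dividing the baseline by the relative clearance: 63 / 3.622 = 17 mg/L.

17 mg/L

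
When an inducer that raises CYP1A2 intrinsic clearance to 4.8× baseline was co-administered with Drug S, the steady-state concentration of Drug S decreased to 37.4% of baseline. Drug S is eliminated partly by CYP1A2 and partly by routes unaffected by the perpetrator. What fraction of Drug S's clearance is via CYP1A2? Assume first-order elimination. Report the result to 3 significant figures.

Call the CYP1A2 fraction fm. After the interaction, CL_new/CL_old = fm × 4.8 + (1 − fm).
Steady-state concentration ratio = 1 / (new CL fraction), so new CL fraction = 1 / 0.374 = 2.674.
fm × 4.8 + 1 − fm = 2.674  ⇒  fm × (4.8 − 1) = 1.674  ⇒  fm = 0.440.

0.440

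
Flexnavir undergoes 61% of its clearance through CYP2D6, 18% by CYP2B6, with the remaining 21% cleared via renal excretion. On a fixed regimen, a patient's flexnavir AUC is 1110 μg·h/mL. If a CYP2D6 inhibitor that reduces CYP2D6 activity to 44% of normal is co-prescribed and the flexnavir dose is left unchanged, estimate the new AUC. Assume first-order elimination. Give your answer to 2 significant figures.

CYP2D6: 0.61 × 0.44 = 0.2684
CYP2B6: 0.18 (unchanged)
Other: 0.21 (unchanged)
Relative clearance = 0.2684 + 0.18 + 0.21 = 0.6584.
With dosing unchanged, AUC scales as 1/CL: 1110 / 0.6584 = 1.7 × 10³ μg·h/mL.

1.7 × 10³ μg·h/mL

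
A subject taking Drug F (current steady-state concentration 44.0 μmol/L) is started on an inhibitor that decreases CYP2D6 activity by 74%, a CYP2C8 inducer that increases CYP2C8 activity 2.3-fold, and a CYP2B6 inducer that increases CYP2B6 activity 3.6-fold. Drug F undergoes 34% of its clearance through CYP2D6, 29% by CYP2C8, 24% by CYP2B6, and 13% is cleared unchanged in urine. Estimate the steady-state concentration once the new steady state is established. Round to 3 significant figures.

The CYP2D6 pathway (34% of clearance) is reduced to 0.26× activity: 0.34 × 0.26 = 0.0884.
The CYP2C8 pathway (29% of clearance) increases to 2.3× activity: 0.29 × 2.3 = 0.667.
The CYP2B6 pathway (24% of clearance) increases to 3.6× activity: 0.24 × 3.6 = 0.864.
The remaining 13% of clearance is unaffected.
New clearance relative to baseline: 0.0884 + 0.667 + 0.864 + 0.13 = 1.7494.
Dividing the baseline by the relative clearance: 44.0 / 1.7494 = 25.2 μmol/L.

25.2 μmol/L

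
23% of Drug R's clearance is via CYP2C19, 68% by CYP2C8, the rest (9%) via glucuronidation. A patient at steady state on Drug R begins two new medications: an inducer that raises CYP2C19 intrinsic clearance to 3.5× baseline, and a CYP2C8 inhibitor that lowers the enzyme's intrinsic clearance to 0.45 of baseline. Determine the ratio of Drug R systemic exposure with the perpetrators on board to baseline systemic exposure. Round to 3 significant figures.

0.833

The CYP2C19 pathway (23% of clearance) is boosted to 3.5× activity: 0.23 × 3.5 = 0.805.
The CYP2C8 pathway (68% of clearance) falls to 0.45× activity: 0.68 × 0.45 = 0.306.
The remaining 9% of clearance is unaffected.
New clearance relative to baseline: 0.805 + 0.306 + 0.09 = 1.201.
Systemic exposure ∝ 1/CL: fold-change = 1 / 1.201 = 0.833.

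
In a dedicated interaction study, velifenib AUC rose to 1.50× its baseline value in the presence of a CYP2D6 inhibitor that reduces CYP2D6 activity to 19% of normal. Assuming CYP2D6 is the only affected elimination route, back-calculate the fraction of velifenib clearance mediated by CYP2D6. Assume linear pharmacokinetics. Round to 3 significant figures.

0.412

Call the CYP2D6 fraction fm. After the interaction, CL_new/CL_old = fm × 0.19 + (1 − fm).
AUC ratio = 1 / (new CL fraction), so new CL fraction = 1 / 1.50 = 0.6667.
fm × 0.19 + 1 − fm = 0.6667  ⇒  fm × (0.19 − 1) = −0.3333  ⇒  fm = 0.412.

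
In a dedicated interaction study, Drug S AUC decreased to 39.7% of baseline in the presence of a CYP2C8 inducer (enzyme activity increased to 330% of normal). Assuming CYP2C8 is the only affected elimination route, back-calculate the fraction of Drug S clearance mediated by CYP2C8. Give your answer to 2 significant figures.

Write x for the fraction cleared via CYP2C8. The observed AUC change means clearance rose to 1/0.397 = 2.519 of baseline.
Setting x·3.3 + (1 − x) = 2.519 and solving: x = (2.519 − 1)/(3.3 − 1) = 0.66.

0.66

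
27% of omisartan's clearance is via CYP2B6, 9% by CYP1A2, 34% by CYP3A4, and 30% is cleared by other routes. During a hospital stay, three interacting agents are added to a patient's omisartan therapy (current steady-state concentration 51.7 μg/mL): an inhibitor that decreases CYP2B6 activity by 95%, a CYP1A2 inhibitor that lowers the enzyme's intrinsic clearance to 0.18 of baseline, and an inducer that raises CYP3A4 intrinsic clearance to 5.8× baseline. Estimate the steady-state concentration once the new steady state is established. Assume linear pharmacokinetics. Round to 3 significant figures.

22.5 μg/mL

The CYP2B6 pathway (27% of clearance) drops to 0.05× activity: 0.27 × 0.05 = 0.0135.
The CYP1A2 pathway (9% of clearance) drops to 0.18× activity: 0.09 × 0.18 = 0.0162.
The CYP3A4 pathway (34% of clearance) rises to 5.8× activity: 0.34 × 5.8 = 1.972.
The remaining 30% of clearance is unaffected.
Relative clearance = 0.0135 + 0.0162 + 1.972 + 0.3 = 2.3017.
Steady-state concentration ∝ 1/CL: new value = 51.7 / 2.3017 = 22.5 μg/mL.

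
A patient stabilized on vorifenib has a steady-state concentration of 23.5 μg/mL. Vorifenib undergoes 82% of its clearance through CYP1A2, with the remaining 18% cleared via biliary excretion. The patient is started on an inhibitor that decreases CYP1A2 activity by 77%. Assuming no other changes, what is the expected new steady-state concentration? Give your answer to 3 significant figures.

63.8 μg/mL

The CYP1A2 pathway (82% of clearance) drops to 0.23× activity: 0.82 × 0.23 = 0.1886.
Non-CYP routes (18%) are unchanged.
Relative clearance = 0.1886 + 0.18 = 0.3686.
Steady-state concentration ∝ 1/CL, so new value = 23.5 / 0.3686 = 63.8 μg/mL.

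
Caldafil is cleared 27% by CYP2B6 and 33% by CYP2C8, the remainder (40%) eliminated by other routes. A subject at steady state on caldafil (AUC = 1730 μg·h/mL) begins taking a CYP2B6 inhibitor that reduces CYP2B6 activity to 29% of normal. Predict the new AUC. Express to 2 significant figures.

The CYP2B6 pathway (27% of clearance) falls to 0.29× activity: 0.27 × 0.29 = 0.0783.
CYP2C8 (33%) and the residual 40% are unaffected.
Relative clearance = 0.0783 + 0.33 + 0.4 = 0.8083.
New AUC = baseline ÷ relative clearance = 1730 / 0.8083 = 2.1 × 10³ μg·h/mL.

2.1 × 10³ μg·h/mL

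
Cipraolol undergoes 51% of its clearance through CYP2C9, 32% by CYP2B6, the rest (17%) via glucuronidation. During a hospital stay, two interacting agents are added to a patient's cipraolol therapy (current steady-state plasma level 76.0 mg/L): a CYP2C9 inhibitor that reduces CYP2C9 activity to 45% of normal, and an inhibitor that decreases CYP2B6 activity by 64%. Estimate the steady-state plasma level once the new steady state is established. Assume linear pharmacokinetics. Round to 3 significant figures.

The CYP2C9 pathway (51% of clearance) drops to 0.45× activity: 0.51 × 0.45 = 0.2295.
The CYP2B6 pathway (32% of clearance) falls to 0.36× activity: 0.32 × 0.36 = 0.1152.
Non-CYP routes (17%) are unchanged.
Relative clearance = 0.2295 + 0.1152 + 0.17 = 0.5147.
Dividing the baseline by the relative clearance: 76.0 / 0.5147 = 148 mg/L.

148 mg/L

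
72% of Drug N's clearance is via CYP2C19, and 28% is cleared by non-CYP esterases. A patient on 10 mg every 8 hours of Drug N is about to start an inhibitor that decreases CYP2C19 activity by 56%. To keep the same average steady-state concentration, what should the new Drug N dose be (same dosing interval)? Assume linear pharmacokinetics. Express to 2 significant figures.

6.0 mg

The CYP2C19 pathway (72% of clearance) is reduced to 0.44× activity: 0.72 × 0.44 = 0.3168.
The remaining 28% of clearance is unaffected.
CL_new/CL_old = 0.3168 + 0.28 = 0.5968.
Css,avg = (dose rate)/CL, so holding Css fixed requires dose ∝ CL: 10 × 0.5968 = 6.0 mg.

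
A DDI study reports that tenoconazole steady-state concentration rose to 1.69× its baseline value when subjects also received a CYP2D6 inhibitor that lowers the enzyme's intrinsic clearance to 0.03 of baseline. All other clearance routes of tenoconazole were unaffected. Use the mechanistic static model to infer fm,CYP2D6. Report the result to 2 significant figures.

Call the CYP2D6 fraction fm. After the interaction, CL_new/CL_old = fm × 0.03 + (1 − fm).
Steady-state concentration ratio = 1 / (new CL fraction), so new CL fraction = 1 / 1.69 = 0.5917.
fm × 0.03 + 1 − fm = 0.5917  ⇒  fm × (0.03 − 1) = −0.4083  ⇒  fm = 0.42.

0.42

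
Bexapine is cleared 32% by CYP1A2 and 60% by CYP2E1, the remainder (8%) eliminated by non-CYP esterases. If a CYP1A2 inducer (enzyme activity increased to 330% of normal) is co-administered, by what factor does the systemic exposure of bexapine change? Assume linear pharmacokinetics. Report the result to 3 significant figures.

The CYP1A2 pathway (32% of clearance) is boosted to 3.3× activity: 0.32 × 3.3 = 1.056.
CYP2E1 (60%) and the residual 8% are unaffected.
CL_new/CL_old = 1.056 + 0.6 + 0.08 = 1.736.
Since systemic exposure ∝ 1/CL, the ratio is 1 / 1.736 = 0.576.

0.576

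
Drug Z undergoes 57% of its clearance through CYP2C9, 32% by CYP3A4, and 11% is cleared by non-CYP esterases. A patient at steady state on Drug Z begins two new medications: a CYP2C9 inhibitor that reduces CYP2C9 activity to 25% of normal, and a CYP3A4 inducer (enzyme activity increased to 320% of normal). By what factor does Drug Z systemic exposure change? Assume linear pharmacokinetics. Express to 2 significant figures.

The CYP2C9 pathway (57% of clearance) drops to 0.25× activity: 0.57 × 0.25 = 0.1425.
The CYP3A4 pathway (32% of clearance) is boosted to 3.2× activity: 0.32 × 3.2 = 1.024.
The remaining 11% of clearance is unaffected.
CL_new/CL_old = 0.1425 + 1.024 + 0.11 = 1.2765.
Because systemic exposure varies inversely with clearance, the combined effect is 1 / 1.2765 = 0.78.

0.78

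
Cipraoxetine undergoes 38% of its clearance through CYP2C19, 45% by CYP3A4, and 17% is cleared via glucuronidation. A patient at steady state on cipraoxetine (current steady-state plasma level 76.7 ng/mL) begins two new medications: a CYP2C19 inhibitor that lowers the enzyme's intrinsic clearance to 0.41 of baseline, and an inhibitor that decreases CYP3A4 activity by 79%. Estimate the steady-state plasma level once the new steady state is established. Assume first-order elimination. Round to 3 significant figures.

182 ng/mL

The CYP2C19 pathway (38% of clearance) is reduced to 0.41× activity: 0.38 × 0.41 = 0.1558.
The CYP3A4 pathway (45% of clearance) falls to 0.21× activity: 0.45 × 0.21 = 0.0945.
Non-CYP routes (17%) are unchanged.
Relative clearance = 0.1558 + 0.0945 + 0.17 = 0.4203.
Steady-state plasma level ∝ 1/CL: new value = 76.7 / 0.4203 = 182 ng/mL.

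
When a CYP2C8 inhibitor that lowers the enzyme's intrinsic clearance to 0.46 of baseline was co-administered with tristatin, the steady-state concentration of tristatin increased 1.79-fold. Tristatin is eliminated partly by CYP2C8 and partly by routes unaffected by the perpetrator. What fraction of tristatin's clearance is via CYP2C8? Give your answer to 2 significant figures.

0.82

Call the CYP2C8 fraction fm. After the interaction, CL_new/CL_old = fm × 0.46 + (1 − fm).
Steady-state concentration ratio = 1 / (new CL fraction), so new CL fraction = 1 / 1.79 = 0.5587.
fm × 0.46 + 1 − fm = 0.5587  ⇒  fm × (0.46 − 1) = −0.4413  ⇒  fm = 0.82.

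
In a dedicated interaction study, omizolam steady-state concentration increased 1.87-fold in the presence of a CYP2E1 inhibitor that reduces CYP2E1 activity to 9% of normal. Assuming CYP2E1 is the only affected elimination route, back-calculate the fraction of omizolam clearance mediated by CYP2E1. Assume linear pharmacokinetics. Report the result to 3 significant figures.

0.511

CL'/CL = 1 / 1.87 = 0.5348
0.09·fm + (1 − fm) = 0.5348
fm = (0.5348 − 1) / (0.09 − 1) = 0.511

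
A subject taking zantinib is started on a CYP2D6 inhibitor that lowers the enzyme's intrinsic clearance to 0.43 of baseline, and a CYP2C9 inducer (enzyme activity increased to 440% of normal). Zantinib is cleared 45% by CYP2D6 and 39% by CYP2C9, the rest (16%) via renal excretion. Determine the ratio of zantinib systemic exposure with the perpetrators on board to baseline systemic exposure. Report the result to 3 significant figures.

0.483

CYP2D6: 0.45 × 0.43 = 0.1935
CYP2C9: 0.39 × 4.4 = 1.716
Other: 0.16 (unchanged)
New clearance relative to baseline: 0.1935 + 1.716 + 0.16 = 2.0695.
Systemic exposure ∝ 1/CL: fold-change = 1 / 2.0695 = 0.483.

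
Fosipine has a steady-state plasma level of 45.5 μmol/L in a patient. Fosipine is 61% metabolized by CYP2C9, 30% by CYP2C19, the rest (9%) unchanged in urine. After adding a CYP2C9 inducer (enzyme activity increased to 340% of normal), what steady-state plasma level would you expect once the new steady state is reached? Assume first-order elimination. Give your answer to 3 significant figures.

18.5 μmol/L

The CYP2C9 pathway (61% of clearance) increases to 3.4× activity: 0.61 × 3.4 = 2.074.
CYP2C19 (30%) and the residual 9% are unaffected.
New clearance relative to baseline: 2.074 + 0.3 + 0.09 = 2.464.
Steady-state plasma level ∝ 1/CL, so new value = 45.5 / 2.464 = 18.5 μmol/L.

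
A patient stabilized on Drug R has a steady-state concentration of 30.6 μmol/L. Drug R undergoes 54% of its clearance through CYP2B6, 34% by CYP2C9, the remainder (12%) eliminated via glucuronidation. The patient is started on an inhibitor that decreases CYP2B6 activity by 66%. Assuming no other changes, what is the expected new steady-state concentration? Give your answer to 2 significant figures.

The CYP2B6 pathway (54% of clearance) falls to 0.34× activity: 0.54 × 0.34 = 0.1836.
CYP2C9 (34%) and the residual 12% are unaffected.
Relative clearance = 0.1836 + 0.34 + 0.12 = 0.6436.
Steady-state concentration ∝ 1/CL, so new value = 30.6 / 0.6436 = 48 μmol/L.

48 μmol/L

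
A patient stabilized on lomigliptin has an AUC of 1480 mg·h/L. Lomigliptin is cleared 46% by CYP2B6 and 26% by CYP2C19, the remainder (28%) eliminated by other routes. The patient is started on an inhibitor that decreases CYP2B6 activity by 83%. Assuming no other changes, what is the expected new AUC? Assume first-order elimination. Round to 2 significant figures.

The CYP2B6 pathway (46% of clearance) is reduced to 0.17× activity: 0.46 × 0.17 = 0.0782.
CYP2C19 (26%) and the residual 28% are unaffected.
Relative clearance = 0.0782 + 0.26 + 0.28 = 0.6182.
AUC ∝ 1/CL, so new value = 1480 / 0.6182 = 2.4 × 10³ mg·h/L.

2.4 × 10³ mg·h/L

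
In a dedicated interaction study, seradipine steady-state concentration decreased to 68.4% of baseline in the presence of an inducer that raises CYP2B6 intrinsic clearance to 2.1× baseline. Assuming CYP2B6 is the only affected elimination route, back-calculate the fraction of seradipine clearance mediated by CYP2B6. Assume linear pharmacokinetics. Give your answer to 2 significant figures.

Write x for the fraction cleared via CYP2B6. The observed steady-state concentration change means clearance rose to 1/0.684 = 1.462 of baseline.
Only the CYP2B6 route changed, so 1.462 = x·2.1 + (1 − x), giving x = 0.42.

0.42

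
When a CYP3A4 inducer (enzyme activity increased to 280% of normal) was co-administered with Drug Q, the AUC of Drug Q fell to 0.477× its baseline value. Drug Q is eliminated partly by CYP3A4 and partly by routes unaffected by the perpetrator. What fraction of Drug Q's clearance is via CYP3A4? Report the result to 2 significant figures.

0.61

Let fm be the CYP3A4 fraction. New clearance relative to baseline = fm × 2.8 + (1 − fm).
AUC ratio = 1 / (new CL fraction), so new CL fraction = 1 / 0.477 = 2.096.
fm × 2.8 + 1 − fm = 2.096  ⇒  fm × (2.8 − 1) = 1.096  ⇒  fm = 0.61.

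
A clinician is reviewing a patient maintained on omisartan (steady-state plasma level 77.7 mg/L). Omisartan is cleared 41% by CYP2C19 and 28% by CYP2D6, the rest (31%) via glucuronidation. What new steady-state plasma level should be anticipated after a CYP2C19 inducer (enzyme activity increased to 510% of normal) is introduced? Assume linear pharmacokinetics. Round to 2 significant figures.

29 mg/L

The CYP2C19 pathway (41% of clearance) increases to 5.1× activity: 0.41 × 5.1 = 2.091.
CYP2D6 (28%) and the residual 31% are unaffected.
New clearance relative to baseline: 2.091 + 0.28 + 0.31 = 2.681.
With dosing unchanged, steady-state plasma level scales as 1/CL: 77.7 / 2.681 = 29 mg/L.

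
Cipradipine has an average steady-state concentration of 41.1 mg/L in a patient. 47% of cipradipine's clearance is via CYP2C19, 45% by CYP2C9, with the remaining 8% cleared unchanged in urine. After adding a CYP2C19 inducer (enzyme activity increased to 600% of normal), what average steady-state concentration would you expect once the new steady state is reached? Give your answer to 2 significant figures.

CYP2C19: 0.47 × 6 = 2.82
CYP2C9: 0.45 (unchanged)
Other: 0.08 (unchanged)
CL_new/CL_old = 2.82 + 0.45 + 0.08 = 3.35.
With dosing unchanged, average steady-state concentration scales as 1/CL: 41.1 / 3.35 = 12 mg/L.

12 mg/L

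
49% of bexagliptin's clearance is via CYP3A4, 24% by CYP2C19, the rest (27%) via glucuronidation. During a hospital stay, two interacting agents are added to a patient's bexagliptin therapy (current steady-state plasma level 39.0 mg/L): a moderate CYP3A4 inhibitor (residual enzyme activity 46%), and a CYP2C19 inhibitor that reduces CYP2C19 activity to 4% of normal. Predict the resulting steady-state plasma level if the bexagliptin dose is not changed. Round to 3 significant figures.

CYP3A4: 0.49 × 0.46 = 0.2254
CYP2C19: 0.24 × 0.04 = 0.0096
Other: 0.27 (unchanged)
CL_new/CL_old = 0.2254 + 0.0096 + 0.27 = 0.505.
New steady-state plasma level = 39.0 / 0.505 = 77.2 mg/L (concentration scales inversely with clearance).

77.2 mg/L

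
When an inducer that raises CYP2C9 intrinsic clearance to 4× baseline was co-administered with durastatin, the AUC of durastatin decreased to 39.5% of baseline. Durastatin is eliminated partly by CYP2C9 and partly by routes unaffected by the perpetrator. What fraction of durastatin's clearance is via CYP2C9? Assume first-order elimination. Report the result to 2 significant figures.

CL'/CL = 1 / 0.395 = 2.532
4·fm + (1 − fm) = 2.532
fm = (2.532 − 1) / (4 − 1) = 0.51

0.51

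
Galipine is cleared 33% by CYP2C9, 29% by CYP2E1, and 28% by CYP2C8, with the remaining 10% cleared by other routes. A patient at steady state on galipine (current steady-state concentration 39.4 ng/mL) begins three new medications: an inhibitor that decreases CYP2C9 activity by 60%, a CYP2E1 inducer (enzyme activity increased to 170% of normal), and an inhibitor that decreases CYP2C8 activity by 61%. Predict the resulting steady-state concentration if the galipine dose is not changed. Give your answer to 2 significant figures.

47 ng/mL

The CYP2C9 pathway (33% of clearance) drops to 0.4× activity: 0.33 × 0.4 = 0.132.
The CYP2E1 pathway (29% of clearance) rises to 1.7× activity: 0.29 × 1.7 = 0.493.
The CYP2C8 pathway (28% of clearance) is reduced to 0.39× activity: 0.28 × 0.39 = 0.1092.
Non-CYP routes (10%) are unchanged.
New clearance relative to baseline: 0.132 + 0.493 + 0.1092 + 0.1 = 0.8342.
Dividing the baseline by the relative clearance: 39.4 / 0.8342 = 47 ng/mL.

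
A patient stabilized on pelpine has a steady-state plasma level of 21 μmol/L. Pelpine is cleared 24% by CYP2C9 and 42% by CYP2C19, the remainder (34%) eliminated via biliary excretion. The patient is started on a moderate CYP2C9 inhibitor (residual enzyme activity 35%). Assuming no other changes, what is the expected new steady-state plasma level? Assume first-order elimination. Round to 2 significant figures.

25 μmol/L

The CYP2C9 pathway (24% of clearance) is reduced to 0.35× activity: 0.24 × 0.35 = 0.084.
CYP2C19 (42%) and the residual 34% are unaffected.
CL_new/CL_old = 0.084 + 0.42 + 0.34 = 0.844.
New steady-state plasma level = baseline ÷ relative clearance = 21 / 0.844 = 25 μmol/L.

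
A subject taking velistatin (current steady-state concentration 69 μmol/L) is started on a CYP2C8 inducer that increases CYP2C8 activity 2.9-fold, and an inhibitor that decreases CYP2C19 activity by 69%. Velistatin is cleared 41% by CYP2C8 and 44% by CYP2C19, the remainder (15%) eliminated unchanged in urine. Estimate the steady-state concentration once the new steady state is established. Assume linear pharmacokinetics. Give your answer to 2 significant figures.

The CYP2C8 pathway (41% of clearance) rises to 2.9× activity: 0.41 × 2.9 = 1.189.
The CYP2C19 pathway (44% of clearance) falls to 0.31× activity: 0.44 × 0.31 = 0.1364.
Non-CYP routes (15%) are unchanged.
Relative clearance = 1.189 + 0.1364 + 0.15 = 1.4754.
Dividing the baseline by the relative clearance: 69 / 1.4754 = 47 μmol/L.

47 μmol/L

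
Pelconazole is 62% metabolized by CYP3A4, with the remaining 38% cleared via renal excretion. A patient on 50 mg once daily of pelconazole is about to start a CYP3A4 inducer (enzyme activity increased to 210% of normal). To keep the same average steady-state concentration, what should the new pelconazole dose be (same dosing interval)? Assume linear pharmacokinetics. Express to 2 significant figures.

CYP3A4: 0.62 × 2.1 = 1.302
Other: 0.38 (unchanged)
New clearance relative to baseline: 1.302 + 0.38 = 1.682.
Css,avg = (dose rate)/CL, so holding Css fixed requires dose ∝ CL: 50 × 1.682 = 84 mg.

84 mg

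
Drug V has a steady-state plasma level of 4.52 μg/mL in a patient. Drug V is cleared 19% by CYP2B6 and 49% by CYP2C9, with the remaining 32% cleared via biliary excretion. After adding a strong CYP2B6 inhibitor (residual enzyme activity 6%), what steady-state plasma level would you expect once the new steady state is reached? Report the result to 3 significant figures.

5.50 μg/mL

The CYP2B6 pathway (19% of clearance) is reduced to 0.06× activity: 0.19 × 0.06 = 0.0114.
CYP2C9 (49%) and the residual 32% are unaffected.
New clearance relative to baseline: 0.0114 + 0.49 + 0.32 = 0.8214.
With dosing unchanged, steady-state plasma level scales as 1/CL: 4.52 / 0.8214 = 5.50 μg/mL.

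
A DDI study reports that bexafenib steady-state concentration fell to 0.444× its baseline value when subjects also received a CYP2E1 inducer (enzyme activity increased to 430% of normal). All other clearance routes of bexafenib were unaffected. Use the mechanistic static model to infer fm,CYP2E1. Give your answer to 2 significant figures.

0.38

Call the CYP2E1 fraction fm. After the interaction, CL_new/CL_old = fm × 4.3 + (1 − fm).
Steady-state concentration ratio = 1 / (new CL fraction), so new CL fraction = 1 / 0.444 = 2.252.
fm × 4.3 + 1 − fm = 2.252  ⇒  fm × (4.3 − 1) = 1.252  ⇒  fm = 0.38.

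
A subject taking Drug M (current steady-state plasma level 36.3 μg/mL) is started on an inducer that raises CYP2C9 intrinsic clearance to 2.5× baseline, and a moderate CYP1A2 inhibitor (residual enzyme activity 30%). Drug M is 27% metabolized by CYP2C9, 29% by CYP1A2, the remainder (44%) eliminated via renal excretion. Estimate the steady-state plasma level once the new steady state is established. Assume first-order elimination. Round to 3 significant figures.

30.2 μg/mL

The CYP2C9 pathway (27% of clearance) is boosted to 2.5× activity: 0.27 × 2.5 = 0.675.
The CYP1A2 pathway (29% of clearance) is reduced to 0.3× activity: 0.29 × 0.3 = 0.087.
The remaining 44% of clearance is unaffected.
Relative clearance = 0.675 + 0.087 + 0.44 = 1.202.
New steady-state plasma level = 36.3 / 1.202 = 30.2 μg/mL (concentration scales inversely with clearance).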